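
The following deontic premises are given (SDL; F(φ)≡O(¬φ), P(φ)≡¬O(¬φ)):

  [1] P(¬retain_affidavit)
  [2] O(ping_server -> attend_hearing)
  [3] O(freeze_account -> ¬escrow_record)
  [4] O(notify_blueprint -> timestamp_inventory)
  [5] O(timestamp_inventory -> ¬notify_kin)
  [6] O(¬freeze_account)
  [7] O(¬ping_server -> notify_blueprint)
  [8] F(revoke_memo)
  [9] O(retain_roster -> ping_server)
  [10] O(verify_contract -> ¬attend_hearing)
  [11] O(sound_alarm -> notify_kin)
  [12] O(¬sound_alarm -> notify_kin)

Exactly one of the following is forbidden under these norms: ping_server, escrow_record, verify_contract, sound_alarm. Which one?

verify_contract

Premises 11 and 12 are O(sound_alarm -> notify_kin) and O(¬sound_alarm -> notify_kin); every ideal world satisfies sound_alarm or ¬sound_alarm, so in either case notify_kin holds — hence O(notify_kin).
The contrapositive of premise 5 (O(timestamp_inventory -> ¬notify_kin)) is O(notify_kin -> ¬timestamp_inventory), and O(notify_kin) is already established, so O(¬timestamp_inventory).
Premise 4, O(notify_blueprint -> timestamp_inventory), contraposes to O(¬timestamp_inventory -> ¬notify_blueprint); with O(¬timestamp_inventory) we get O(¬notify_blueprint).
Premise 7, O(¬ping_server -> notify_blueprint), contraposes to O(¬notify_blueprint -> ping_server); with O(¬notify_blueprint) we get O(ping_server).
Applying K to premise 2 (O(ping_server -> attend_hearing)) and O(ping_server) yields O(attend_hearing).
The contrapositive of premise 10 (O(verify_contract -> ¬attend_hearing)) is O(attend_hearing -> ¬verify_contract), and O(attend_hearing) is already established, so O(¬verify_contract).
So O(¬verify_contract) holds, i.e. verify_contract is forbidden. None of the other listed options is forbidden under the premises.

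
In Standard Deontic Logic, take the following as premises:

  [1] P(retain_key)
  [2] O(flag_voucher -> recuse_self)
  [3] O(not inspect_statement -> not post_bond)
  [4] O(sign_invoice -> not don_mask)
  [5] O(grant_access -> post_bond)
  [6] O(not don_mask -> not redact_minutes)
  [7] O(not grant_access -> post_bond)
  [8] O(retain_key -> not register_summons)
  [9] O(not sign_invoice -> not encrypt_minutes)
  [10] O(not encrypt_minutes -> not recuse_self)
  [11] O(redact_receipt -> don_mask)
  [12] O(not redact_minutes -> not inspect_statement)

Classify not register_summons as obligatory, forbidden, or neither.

Premise 8 is O(retain_key -> not register_summons), but O(retain_key) is not derivable from the premises (the permission P(retain_key) asserts only not O(not retain_key), not O(retain_key)), so it does not yield O(not register_summons).
No premise or chain of K-axiom applications forces O(not register_summons), and none forces O(register_summons). So not register_summons is neither obligatory nor forbidden under these norms.

Neither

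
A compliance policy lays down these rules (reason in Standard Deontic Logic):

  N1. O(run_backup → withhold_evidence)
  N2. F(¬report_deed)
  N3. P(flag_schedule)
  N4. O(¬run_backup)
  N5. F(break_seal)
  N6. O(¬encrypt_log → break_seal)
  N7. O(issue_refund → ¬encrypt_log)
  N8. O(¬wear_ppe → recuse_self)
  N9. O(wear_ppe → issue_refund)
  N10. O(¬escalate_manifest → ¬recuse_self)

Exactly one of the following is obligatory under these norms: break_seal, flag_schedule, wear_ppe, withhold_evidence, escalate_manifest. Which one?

escalate_manifest

Premise 5, F(break_seal), is equivalent to O(¬break_seal).
Premise 6 is O(¬encrypt_log → break_seal); contrapositively O(¬break_seal → encrypt_log). Since O(¬break_seal) holds, K gives O(encrypt_log).
Premise 7 is O(issue_refund → ¬encrypt_log); contrapositively O(encrypt_log → ¬issue_refund). Since O(encrypt_log) holds, K gives O(¬issue_refund).
The contrapositive of premise 9 (O(wear_ppe → issue_refund)) is O(¬issue_refund → ¬wear_ppe), and O(¬issue_refund) is already established, so O(¬wear_ppe).
Premise 8 is O(¬wear_ppe → recuse_self); since O(¬wear_ppe), deontic closure gives O(recuse_self).
The contrapositive of premise 10 (O(¬escalate_manifest → ¬recuse_self)) is O(recuse_self → escalate_manifest), and O(recuse_self) is already established, so O(escalate_manifest).
So O(escalate_manifest) holds — escalate_manifest is obligatory. None of the other listed options is made obligatory by any chain of premises.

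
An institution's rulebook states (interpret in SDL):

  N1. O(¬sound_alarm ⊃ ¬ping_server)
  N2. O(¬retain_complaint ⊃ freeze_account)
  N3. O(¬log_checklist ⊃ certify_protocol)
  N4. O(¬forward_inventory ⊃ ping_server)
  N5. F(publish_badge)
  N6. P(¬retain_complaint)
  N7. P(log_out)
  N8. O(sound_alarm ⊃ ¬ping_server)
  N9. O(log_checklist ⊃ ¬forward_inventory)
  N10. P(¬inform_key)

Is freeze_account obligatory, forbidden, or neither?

Neither

Premise 2 is O(¬retain_complaint ⊃ freeze_account), but O(¬retain_complaint) is not derivable from the premises (the permission P(¬retain_complaint) asserts only ¬O(retain_complaint), not O(¬retain_complaint)), so it does not yield O(freeze_account).
No premise or chain of K-axiom applications forces O(freeze_account), and none forces O(¬freeze_account). So freeze_account is neither obligatory nor forbidden under these norms.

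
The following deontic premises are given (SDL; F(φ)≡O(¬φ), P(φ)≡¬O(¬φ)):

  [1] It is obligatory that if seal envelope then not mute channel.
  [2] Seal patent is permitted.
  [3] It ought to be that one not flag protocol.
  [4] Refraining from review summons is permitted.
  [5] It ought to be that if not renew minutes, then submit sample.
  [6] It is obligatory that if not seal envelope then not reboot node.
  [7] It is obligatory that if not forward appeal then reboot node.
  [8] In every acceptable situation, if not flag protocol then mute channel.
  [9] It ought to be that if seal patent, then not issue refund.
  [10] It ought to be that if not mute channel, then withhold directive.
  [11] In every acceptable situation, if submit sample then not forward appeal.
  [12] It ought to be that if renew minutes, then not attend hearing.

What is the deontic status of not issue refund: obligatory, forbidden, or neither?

Neither

Premise 9 is O(seal_patent → ¬issue_refund), but O(seal_patent) is not derivable from the premises (the permission P(seal_patent) asserts only ¬O(¬seal_patent), not O(seal_patent)), so it does not yield O(¬issue_refund).
No premise or chain of K-axiom applications forces O(¬issue_refund), and none forces O(issue_refund). So ¬issue_refund is neither obligatory nor forbidden under these norms.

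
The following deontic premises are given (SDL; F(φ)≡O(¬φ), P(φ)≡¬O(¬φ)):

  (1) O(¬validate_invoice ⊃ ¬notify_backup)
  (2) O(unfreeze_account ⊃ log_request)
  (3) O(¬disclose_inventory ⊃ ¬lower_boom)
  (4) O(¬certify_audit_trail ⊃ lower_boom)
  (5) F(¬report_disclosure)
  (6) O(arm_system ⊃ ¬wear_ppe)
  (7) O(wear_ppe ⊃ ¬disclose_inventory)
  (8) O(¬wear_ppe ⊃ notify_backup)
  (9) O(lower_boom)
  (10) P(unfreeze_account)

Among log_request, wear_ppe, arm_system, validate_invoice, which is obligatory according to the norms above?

From premise 9 we have O(lower_boom).
Premise 3, O(¬disclose_inventory ⊃ ¬lower_boom), contraposes to O(lower_boom ⊃ disclose_inventory); with O(lower_boom) we get O(disclose_inventory).
Premise 7 is O(wear_ppe ⊃ ¬disclose_inventory); contrapositively O(disclose_inventory ⊃ ¬wear_ppe). Since O(disclose_inventory) holds, K gives O(¬wear_ppe).
Applying K to premise 8 (O(¬wear_ppe ⊃ notify_backup)) and O(¬wear_ppe) yields O(notify_backup).
The contrapositive of premise 1 (O(¬validate_invoice ⊃ ¬notify_backup)) is O(notify_backup ⊃ validate_invoice), and O(notify_backup) is already established, so O(validate_invoice).
So O(validate_invoice) holds — validate_invoice is obligatory. None of the other listed options is made obligatory by any chain of premises.

validate_invoice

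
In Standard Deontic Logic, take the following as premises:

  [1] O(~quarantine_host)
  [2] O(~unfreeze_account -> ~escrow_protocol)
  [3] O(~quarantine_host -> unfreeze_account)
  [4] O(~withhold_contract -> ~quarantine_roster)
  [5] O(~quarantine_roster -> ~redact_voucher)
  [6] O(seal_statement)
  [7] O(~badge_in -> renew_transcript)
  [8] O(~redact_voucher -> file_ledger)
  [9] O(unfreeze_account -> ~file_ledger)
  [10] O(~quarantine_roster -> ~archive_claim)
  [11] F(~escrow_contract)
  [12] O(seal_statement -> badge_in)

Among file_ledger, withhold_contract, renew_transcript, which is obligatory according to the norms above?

From premise 1 we have O(~quarantine_host).
Premise 3 is O(~quarantine_host -> unfreeze_account); since O(~quarantine_host), deontic closure gives O(unfreeze_account).
From O(unfreeze_account) and premise 9, O(unfreeze_account -> ~file_ledger), we obtain O(~file_ledger).
Premise 8, O(~redact_voucher -> file_ledger), contraposes to O(~file_ledger -> redact_voucher); with O(~file_ledger) we get O(redact_voucher).
Premise 5 is O(~quarantine_roster -> ~redact_voucher); contrapositively O(redact_voucher -> quarantine_roster). Since O(redact_voucher) holds, K gives O(quarantine_roster).
Premise 4 is O(~withhold_contract -> ~quarantine_roster); contrapositively O(quarantine_roster -> withhold_contract). Since O(quarantine_roster) holds, K gives O(withhold_contract).
So O(withhold_contract) holds — withhold_contract is obligatory. None of the other listed options is made obligatory by any chain of premises.

withhold_contract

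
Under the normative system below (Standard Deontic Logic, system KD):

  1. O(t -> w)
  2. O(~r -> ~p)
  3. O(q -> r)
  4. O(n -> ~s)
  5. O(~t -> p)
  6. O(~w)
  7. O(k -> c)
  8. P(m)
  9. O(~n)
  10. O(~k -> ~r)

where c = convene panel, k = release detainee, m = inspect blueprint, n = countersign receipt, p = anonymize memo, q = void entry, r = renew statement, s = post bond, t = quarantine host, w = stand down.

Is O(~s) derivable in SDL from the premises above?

No

Premise 4 is O(n -> ~s), but O(n) is not derivable from the premises, so it does not yield O(~s).
No other premise forces O(~s). An ideal world satisfying every premise can still have ~s false, so O(~s) is not derivable.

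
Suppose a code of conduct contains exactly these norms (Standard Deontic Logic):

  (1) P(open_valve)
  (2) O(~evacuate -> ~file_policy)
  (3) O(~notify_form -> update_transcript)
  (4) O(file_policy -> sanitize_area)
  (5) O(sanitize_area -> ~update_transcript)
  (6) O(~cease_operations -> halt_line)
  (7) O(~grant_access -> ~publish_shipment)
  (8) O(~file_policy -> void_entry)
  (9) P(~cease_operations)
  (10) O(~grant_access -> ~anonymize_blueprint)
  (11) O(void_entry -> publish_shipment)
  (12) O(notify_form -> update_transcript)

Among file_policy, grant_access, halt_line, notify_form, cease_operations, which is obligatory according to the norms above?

grant_access

Premises 12 and 3 are O(notify_form -> update_transcript) and O(~notify_form -> update_transcript); every ideal world satisfies notify_form or ~notify_form, so in either case update_transcript holds — hence O(update_transcript).
Premise 5 is O(sanitize_area -> ~update_transcript); contrapositively O(update_transcript -> ~sanitize_area). Since O(update_transcript) holds, K gives O(~sanitize_area).
Premise 4 is O(file_policy -> sanitize_area); contrapositively O(~sanitize_area -> ~file_policy). Since O(~sanitize_area) holds, K gives O(~file_policy).
Premise 8 is O(~file_policy -> void_entry); since O(~file_policy), deontic closure gives O(void_entry).
With premise 11, O(void_entry -> publish_shipment), the K-axiom yields O(publish_shipment).
Premise 7, O(~grant_access -> ~publish_shipment), contraposes to O(publish_shipment -> grant_access); with O(publish_shipment) we get O(grant_access).
So O(grant_access) holds — grant_access is obligatory. None of the other listed options is made obligatory by any chain of premises.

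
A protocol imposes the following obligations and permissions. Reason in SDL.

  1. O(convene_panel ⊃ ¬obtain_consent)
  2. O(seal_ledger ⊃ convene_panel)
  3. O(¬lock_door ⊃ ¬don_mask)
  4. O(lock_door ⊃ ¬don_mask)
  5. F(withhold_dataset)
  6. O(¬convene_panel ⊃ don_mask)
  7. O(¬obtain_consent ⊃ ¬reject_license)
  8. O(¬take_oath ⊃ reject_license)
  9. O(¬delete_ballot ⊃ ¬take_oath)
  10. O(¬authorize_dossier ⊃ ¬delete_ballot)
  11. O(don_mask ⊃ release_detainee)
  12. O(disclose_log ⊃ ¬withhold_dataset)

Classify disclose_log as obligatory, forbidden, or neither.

Neither

Premise 12 is O(disclose_log ⊃ ¬withhold_dataset); even if O(¬withhold_dataset) held, inferring O(disclose_log) would be affirming the consequent — invalid.
No premise or chain of K-axiom applications forces O(disclose_log), and none forces O(¬disclose_log). So disclose_log is neither obligatory nor forbidden under these norms.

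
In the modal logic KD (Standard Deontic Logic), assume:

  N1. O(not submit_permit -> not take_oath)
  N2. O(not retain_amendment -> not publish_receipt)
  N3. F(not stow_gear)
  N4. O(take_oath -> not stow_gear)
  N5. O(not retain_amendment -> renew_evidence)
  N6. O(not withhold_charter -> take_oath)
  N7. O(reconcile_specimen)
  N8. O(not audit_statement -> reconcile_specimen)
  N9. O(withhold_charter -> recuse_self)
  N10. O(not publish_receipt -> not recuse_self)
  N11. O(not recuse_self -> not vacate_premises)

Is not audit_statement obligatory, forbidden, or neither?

Premise 8 is O(not audit_statement -> reconcile_specimen); even if O(reconcile_specimen) held, inferring O(not audit_statement) would be affirming the consequent — invalid.
No premise or chain of K-axiom applications forces O(not audit_statement), and none forces O(audit_statement). So not audit_statement is neither obligatory nor forbidden under these norms.

Neither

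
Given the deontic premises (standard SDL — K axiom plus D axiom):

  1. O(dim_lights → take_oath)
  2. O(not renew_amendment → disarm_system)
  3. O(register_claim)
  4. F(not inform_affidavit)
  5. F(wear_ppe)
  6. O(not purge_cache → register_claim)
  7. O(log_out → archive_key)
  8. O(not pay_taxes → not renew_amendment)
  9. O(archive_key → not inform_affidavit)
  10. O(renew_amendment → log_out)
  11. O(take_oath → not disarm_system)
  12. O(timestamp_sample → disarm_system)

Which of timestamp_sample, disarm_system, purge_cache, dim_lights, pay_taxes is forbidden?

Premise 4 is F(not inform_affidavit), i.e. O(inform_affidavit).
Premise 9, O(archive_key → not inform_affidavit), contraposes to O(inform_affidavit → not archive_key); with O(inform_affidavit) we get O(not archive_key).
Premise 7 is O(log_out → archive_key); contrapositively O(not archive_key → not log_out). Since O(not archive_key) holds, K gives O(not log_out).
Premise 10, O(renew_amendment → log_out), contraposes to O(not log_out → not renew_amendment); with O(not log_out) we get O(not renew_amendment).
From O(not renew_amendment) and premise 2, O(not renew_amendment → disarm_system), we obtain O(disarm_system).
Premise 11 is O(take_oath → not disarm_system); contrapositively O(disarm_system → not take_oath). Since O(disarm_system) holds, K gives O(not take_oath).
The contrapositive of premise 1 (O(dim_lights → take_oath)) is O(not take_oath → not dim_lights), and O(not take_oath) is already established, so O(not dim_lights).
So O(not dim_lights) holds, i.e. dim_lights is forbidden. None of the other listed options is forbidden under the premises.

dim_lights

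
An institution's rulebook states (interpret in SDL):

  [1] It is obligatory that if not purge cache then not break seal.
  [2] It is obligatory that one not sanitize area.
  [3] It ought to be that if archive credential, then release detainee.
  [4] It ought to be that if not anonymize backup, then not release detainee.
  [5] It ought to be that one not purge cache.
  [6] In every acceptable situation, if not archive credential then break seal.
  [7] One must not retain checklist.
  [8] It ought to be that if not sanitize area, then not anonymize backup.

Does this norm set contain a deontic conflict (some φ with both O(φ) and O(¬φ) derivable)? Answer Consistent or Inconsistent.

Inconsistent

Premise 5 states O(¬purge_cache) outright.
Premise 1 is O(¬purge_cache → ¬break_seal); since O(¬purge_cache), deontic closure gives O(¬break_seal).
Premise 6, O(¬archive_credential → break_seal), contraposes to O(¬break_seal → archive_credential); with O(¬break_seal) we get O(archive_credential).
From O(archive_credential) and premise 3, O(archive_credential → release_detainee), we obtain O(release_detainee).
Premise 4, O(¬anonymize_backup → ¬release_detainee), contraposes to O(release_detainee → anonymize_backup); with O(release_detainee) we get O(anonymize_backup).
Premise 8 is O(¬sanitize_area → ¬anonymize_backup); contrapositively O(anonymize_backup → sanitize_area). Since O(anonymize_backup) holds, K gives O(sanitize_area).
But premise 2 directly asserts O(¬sanitize_area).
We now have both O(sanitize_area) and O(¬sanitize_area) — sanitize_area is simultaneously obligatory and forbidden, violating the D-axiom.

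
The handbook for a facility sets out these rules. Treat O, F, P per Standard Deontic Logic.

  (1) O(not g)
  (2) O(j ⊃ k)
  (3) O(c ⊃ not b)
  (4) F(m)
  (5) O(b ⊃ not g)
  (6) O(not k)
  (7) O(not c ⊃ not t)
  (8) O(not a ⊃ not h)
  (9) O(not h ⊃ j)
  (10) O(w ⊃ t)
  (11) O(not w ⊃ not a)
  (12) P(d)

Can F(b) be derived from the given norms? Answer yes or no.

Premise 6 gives O(not k).
Premise 2, O(j ⊃ k), contraposes to O(not k ⊃ not j); with O(not k) we get O(not j).
The contrapositive of premise 9 (O(not h ⊃ j)) is O(not j ⊃ h), and O(not j) is already established, so O(h).
Premise 8, O(not a ⊃ not h), contraposes to O(h ⊃ a); with O(h) we get O(a).
Premise 11 is O(not w ⊃ not a); contrapositively O(a ⊃ w). Since O(a) holds, K gives O(w).
Applying K to premise 10 (O(w ⊃ t)) and O(w) yields O(t).
Premise 7 is O(not c ⊃ not t); contrapositively O(t ⊃ c). Since O(t) holds, K gives O(c).
From O(c) and premise 3, O(c ⊃ not b), we obtain O(not b).
Premises 1, 4, 5, 12 do not contribute to this derivation.
So O(not b) holds, i.e. F(b). The claim follows.

Yes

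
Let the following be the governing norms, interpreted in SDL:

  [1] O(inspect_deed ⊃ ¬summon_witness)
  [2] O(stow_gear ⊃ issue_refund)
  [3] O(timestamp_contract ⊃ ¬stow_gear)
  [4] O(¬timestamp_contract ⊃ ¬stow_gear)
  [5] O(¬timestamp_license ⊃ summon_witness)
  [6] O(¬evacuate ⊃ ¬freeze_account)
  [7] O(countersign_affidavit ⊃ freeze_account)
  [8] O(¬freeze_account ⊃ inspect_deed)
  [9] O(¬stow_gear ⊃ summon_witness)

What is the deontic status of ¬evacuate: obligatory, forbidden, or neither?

Premises 3 and 4 cover both cases: O(timestamp_contract ⊃ ¬stow_gear) and O(¬timestamp_contract ⊃ ¬stow_gear). Since timestamp_contract ∨ ¬timestamp_contract is a tautology, O(¬stow_gear) follows.
Applying K to premise 9 (O(¬stow_gear ⊃ summon_witness)) and O(¬stow_gear) yields O(summon_witness).
Premise 1 is O(inspect_deed ⊃ ¬summon_witness); contrapositively O(summon_witness ⊃ ¬inspect_deed). Since O(summon_witness) holds, K gives O(¬inspect_deed).
Premise 8 is O(¬freeze_account ⊃ inspect_deed); contrapositively O(¬inspect_deed ⊃ freeze_account). Since O(¬inspect_deed) holds, K gives O(freeze_account).
Premise 6, O(¬evacuate ⊃ ¬freeze_account), contraposes to O(freeze_account ⊃ evacuate); with O(freeze_account) we get O(evacuate).
Premises 2, 5, 7 do not contribute to this derivation.
Thus O(evacuate), which is F(¬evacuate): ¬evacuate is forbidden.

Forbidden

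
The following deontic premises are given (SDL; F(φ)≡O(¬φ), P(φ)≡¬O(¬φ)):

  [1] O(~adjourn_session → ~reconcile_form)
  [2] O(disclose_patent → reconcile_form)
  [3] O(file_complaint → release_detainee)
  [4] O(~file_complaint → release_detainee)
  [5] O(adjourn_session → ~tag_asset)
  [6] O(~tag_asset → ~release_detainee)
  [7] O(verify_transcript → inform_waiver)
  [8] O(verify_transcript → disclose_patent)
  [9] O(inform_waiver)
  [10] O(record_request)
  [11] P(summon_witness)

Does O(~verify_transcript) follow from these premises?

Yes

Premises 3 and 4 cover both cases: O(file_complaint → release_detainee) and O(~file_complaint → release_detainee). Since file_complaint ∨ ~file_complaint is a tautology, O(release_detainee) follows.
Premise 6 is O(~tag_asset → ~release_detainee); contrapositively O(release_detainee → tag_asset). Since O(release_detainee) holds, K gives O(tag_asset).
Premise 5 is O(adjourn_session → ~tag_asset); contrapositively O(tag_asset → ~adjourn_session). Since O(tag_asset) holds, K gives O(~adjourn_session).
From O(~adjourn_session) and premise 1, O(~adjourn_session → ~reconcile_form), we obtain O(~reconcile_form).
The contrapositive of premise 2 (O(disclose_patent → reconcile_form)) is O(~reconcile_form → ~disclose_patent), and O(~reconcile_form) is already established, so O(~disclose_patent).
Premise 8 is O(verify_transcript → disclose_patent); contrapositively O(~disclose_patent → ~verify_transcript). Since O(~disclose_patent) holds, K gives O(~verify_transcript).
Premises 7, 9, 10, 11 do not contribute to this derivation.
So O(~verify_transcript) follows.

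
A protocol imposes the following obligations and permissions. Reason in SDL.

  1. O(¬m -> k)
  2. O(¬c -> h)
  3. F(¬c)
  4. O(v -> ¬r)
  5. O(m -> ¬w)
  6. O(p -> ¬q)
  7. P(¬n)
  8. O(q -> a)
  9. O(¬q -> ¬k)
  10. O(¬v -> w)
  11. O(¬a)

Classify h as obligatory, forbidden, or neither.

Premise 2 is O(¬c -> h), but O(¬c) is not derivable from the premises, so it does not yield O(h).
No premise or chain of K-axiom applications forces O(h), and none forces O(¬h). So h is neither obligatory nor forbidden under these norms.

Neither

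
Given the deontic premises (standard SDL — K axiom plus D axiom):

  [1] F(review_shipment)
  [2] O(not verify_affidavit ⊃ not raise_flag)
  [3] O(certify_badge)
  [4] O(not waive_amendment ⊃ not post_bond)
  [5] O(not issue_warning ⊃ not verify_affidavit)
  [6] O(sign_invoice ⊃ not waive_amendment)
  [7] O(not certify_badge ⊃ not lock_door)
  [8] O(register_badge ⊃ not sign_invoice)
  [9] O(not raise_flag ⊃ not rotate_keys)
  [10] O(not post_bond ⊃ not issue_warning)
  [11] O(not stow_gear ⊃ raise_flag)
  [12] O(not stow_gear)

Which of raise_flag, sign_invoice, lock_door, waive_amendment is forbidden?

sign_invoice

Premise 12 gives O(not stow_gear).
With premise 11, O(not stow_gear ⊃ raise_flag), the K-axiom yields O(raise_flag).
Premise 2, O(not verify_affidavit ⊃ not raise_flag), contraposes to O(raise_flag ⊃ verify_affidavit); with O(raise_flag) we get O(verify_affidavit).
Premise 5 is O(not issue_warning ⊃ not verify_affidavit); contrapositively O(verify_affidavit ⊃ issue_warning). Since O(verify_affidavit) holds, K gives O(issue_warning).
Premise 10, O(not post_bond ⊃ not issue_warning), contraposes to O(issue_warning ⊃ post_bond); with O(issue_warning) we get O(post_bond).
Premise 4, O(not waive_amendment ⊃ not post_bond), contraposes to O(post_bond ⊃ waive_amendment); with O(post_bond) we get O(waive_amendment).
The contrapositive of premise 6 (O(sign_invoice ⊃ not waive_amendment)) is O(waive_amendment ⊃ not sign_invoice), and O(waive_amendment) is already established, so O(not sign_invoice).
So O(not sign_invoice) holds, i.e. sign_invoice is forbidden. None of the other listed options is forbidden under the premises.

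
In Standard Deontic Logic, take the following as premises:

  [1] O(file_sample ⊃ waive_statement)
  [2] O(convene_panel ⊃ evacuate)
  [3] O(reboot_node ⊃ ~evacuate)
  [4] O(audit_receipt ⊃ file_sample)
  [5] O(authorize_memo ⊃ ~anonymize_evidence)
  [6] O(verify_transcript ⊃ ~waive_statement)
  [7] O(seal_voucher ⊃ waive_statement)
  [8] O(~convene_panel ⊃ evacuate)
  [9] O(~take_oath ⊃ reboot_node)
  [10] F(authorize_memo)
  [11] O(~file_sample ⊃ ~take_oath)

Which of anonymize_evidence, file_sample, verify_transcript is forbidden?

Premises 2 and 8 cover both cases: O(convene_panel ⊃ evacuate) and O(~convene_panel ⊃ evacuate). Since convene_panel ∨ ~convene_panel is a tautology, O(evacuate) follows.
The contrapositive of premise 3 (O(reboot_node ⊃ ~evacuate)) is O(evacuate ⊃ ~reboot_node), and O(evacuate) is already established, so O(~reboot_node).
Premise 9 is O(~take_oath ⊃ reboot_node); contrapositively O(~reboot_node ⊃ take_oath). Since O(~reboot_node) holds, K gives O(take_oath).
The contrapositive of premise 11 (O(~file_sample ⊃ ~take_oath)) is O(take_oath ⊃ file_sample), and O(take_oath) is already established, so O(file_sample).
Applying K to premise 1 (O(file_sample ⊃ waive_statement)) and O(file_sample) yields O(waive_statement).
Premise 6 is O(verify_transcript ⊃ ~waive_statement); contrapositively O(waive_statement ⊃ ~verify_transcript). Since O(waive_statement) holds, K gives O(~verify_transcript).
So O(~verify_transcript) holds, i.e. verify_transcript is forbidden. None of the other listed options is forbidden under the premises.

verify_transcript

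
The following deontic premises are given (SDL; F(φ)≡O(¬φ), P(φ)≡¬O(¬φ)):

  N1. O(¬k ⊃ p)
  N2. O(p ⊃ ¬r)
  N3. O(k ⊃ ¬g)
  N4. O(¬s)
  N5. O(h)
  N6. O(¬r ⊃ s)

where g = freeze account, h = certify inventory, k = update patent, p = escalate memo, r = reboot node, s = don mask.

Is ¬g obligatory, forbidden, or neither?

Obligatory

Premise 4 gives O(¬s).
Premise 6, O(¬r ⊃ s), contraposes to O(¬s ⊃ r); with O(¬s) we get O(r).
The contrapositive of premise 2 (O(p ⊃ ¬r)) is O(r ⊃ ¬p), and O(r) is already established, so O(¬p).
Premise 1, O(¬k ⊃ p), contraposes to O(¬p ⊃ k); with O(¬p) we get O(k).
Premise 3 is O(k ⊃ ¬g); since O(k), deontic closure gives O(¬g).
Premise 5 does not contribute to this derivation.
Hence ¬g is obligatory.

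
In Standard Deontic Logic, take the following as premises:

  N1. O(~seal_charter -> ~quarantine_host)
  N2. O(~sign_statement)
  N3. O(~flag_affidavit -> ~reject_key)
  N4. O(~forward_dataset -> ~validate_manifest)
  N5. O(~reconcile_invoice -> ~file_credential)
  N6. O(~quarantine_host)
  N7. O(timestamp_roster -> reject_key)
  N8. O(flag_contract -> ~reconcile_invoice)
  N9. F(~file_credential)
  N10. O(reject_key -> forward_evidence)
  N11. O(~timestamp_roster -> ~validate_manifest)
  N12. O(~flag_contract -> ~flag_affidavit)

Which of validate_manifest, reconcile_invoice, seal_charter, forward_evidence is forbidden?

validate_manifest

Premise 9 is F(~file_credential), i.e. O(file_credential).
The contrapositive of premise 5 (O(~reconcile_invoice -> ~file_credential)) is O(file_credential -> reconcile_invoice), and O(file_credential) is already established, so O(reconcile_invoice).
Premise 8, O(flag_contract -> ~reconcile_invoice), contraposes to O(reconcile_invoice -> ~flag_contract); with O(reconcile_invoice) we get O(~flag_contract).
Applying K to premise 12 (O(~flag_contract -> ~flag_affidavit)) and O(~flag_contract) yields O(~flag_affidavit).
Premise 3 is O(~flag_affidavit -> ~reject_key); since O(~flag_affidavit), deontic closure gives O(~reject_key).
The contrapositive of premise 7 (O(timestamp_roster -> reject_key)) is O(~reject_key -> ~timestamp_roster), and O(~reject_key) is already established, so O(~timestamp_roster).
Premise 11 is O(~timestamp_roster -> ~validate_manifest); since O(~timestamp_roster), deontic closure gives O(~validate_manifest).
So O(~validate_manifest) holds, i.e. validate_manifest is forbidden. None of the other listed options is forbidden under the premises.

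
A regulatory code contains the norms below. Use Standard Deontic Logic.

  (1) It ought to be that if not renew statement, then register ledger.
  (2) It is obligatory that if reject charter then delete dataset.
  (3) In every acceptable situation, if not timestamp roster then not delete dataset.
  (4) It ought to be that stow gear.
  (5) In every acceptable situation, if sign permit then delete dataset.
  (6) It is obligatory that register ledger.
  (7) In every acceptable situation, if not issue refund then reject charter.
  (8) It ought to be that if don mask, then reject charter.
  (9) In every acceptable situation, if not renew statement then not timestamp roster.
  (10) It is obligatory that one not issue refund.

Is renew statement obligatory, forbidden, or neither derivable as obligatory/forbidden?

From premise 10 we have O(¬issue_refund).
Premise 7 is O(¬issue_refund → reject_charter); since O(¬issue_refund), deontic closure gives O(reject_charter).
With premise 2, O(reject_charter → delete_dataset), the K-axiom yields O(delete_dataset).
Premise 3, O(¬timestamp_roster → ¬delete_dataset), contraposes to O(delete_dataset → timestamp_roster); with O(delete_dataset) we get O(timestamp_roster).
Premise 9 is O(¬renew_statement → ¬timestamp_roster); contrapositively O(timestamp_roster → renew_statement). Since O(timestamp_roster) holds, K gives O(renew_statement).
Premises 1, 4, 5, 6, 8 do not contribute to this derivation.
Hence renew_statement is obligatory.

Obligatory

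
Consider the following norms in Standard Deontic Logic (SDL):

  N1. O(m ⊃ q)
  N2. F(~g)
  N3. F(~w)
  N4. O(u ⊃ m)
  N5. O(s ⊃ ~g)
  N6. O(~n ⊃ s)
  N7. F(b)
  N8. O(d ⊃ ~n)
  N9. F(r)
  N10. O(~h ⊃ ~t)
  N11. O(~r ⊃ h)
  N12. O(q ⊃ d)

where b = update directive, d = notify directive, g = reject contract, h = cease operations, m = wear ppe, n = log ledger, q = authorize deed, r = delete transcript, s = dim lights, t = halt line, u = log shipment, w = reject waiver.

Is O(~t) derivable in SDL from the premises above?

No

Premise 10 is O(~h ⊃ ~t), but O(~h) is not derivable from the premises, so it does not yield O(~t).
No other premise forces O(~t). An ideal world satisfying every premise can still have ~t false, so O(~t) is not derivable.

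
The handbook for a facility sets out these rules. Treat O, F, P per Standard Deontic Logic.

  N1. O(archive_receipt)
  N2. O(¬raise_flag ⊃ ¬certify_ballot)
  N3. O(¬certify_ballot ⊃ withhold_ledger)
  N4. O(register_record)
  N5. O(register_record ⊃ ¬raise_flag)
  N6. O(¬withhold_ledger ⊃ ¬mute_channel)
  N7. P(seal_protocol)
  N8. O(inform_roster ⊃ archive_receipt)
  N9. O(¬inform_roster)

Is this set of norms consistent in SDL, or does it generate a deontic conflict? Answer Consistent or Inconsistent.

Consistent

Premise 8 is O(inform_roster ⊃ archive_receipt); even if O(archive_receipt) held, inferring O(inform_roster) would be affirming the consequent — invalid.
So O(inform_roster) is not derivable, and the apparent clash with O(¬inform_roster) does not arise.
A world satisfying every obligation exists (e.g. archive_receipt=true, certify_ballot=false, inform_roster=false, mute_channel=false, raise_flag=false, register_record=true, seal_protocol=false, withhold_ledger=true); no atom is both obligatory and forbidden, so the set is consistent.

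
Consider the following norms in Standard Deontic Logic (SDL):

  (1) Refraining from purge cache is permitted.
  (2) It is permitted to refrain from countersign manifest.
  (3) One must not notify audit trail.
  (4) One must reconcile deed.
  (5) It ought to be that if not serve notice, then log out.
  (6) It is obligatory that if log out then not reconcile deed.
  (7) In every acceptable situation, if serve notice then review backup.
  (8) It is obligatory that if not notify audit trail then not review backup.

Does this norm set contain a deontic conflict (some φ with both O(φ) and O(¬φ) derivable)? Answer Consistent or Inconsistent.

Inconsistent

Premise 4 gives O(reconcile_deed).
The contrapositive of premise 6 (O(log_out → ¬reconcile_deed)) is O(reconcile_deed → ¬log_out), and O(reconcile_deed) is already established, so O(¬log_out).
The contrapositive of premise 5 (O(¬serve_notice → log_out)) is O(¬log_out → serve_notice), and O(¬log_out) is already established, so O(serve_notice).
From O(serve_notice) and premise 7, O(serve_notice → review_backup), we obtain O(review_backup).
Premise 8 is O(¬notify_audit_trail → ¬review_backup); contrapositively O(review_backup → notify_audit_trail). Since O(review_backup) holds, K gives O(notify_audit_trail).
But premise 3, F(notify_audit_trail), means O(¬notify_audit_trail).
We now have both O(notify_audit_trail) and O(¬notify_audit_trail) — notify_audit_trail is simultaneously obligatory and forbidden, violating the D-axiom.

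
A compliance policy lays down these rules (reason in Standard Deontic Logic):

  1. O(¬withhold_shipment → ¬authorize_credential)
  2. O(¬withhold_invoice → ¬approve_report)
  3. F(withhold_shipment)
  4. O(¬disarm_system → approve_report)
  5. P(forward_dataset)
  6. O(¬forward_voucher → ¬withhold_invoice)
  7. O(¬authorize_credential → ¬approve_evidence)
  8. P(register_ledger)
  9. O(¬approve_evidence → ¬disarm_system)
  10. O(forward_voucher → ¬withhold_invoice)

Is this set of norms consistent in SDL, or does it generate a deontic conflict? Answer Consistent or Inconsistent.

Premises 10 and 6 are O(forward_voucher → ¬withhold_invoice) and O(¬forward_voucher → ¬withhold_invoice); every ideal world satisfies forward_voucher or ¬forward_voucher, so in either case ¬withhold_invoice holds — hence O(¬withhold_invoice).
With premise 2, O(¬withhold_invoice → ¬approve_report), the K-axiom yields O(¬approve_report).
The contrapositive of premise 4 (O(¬disarm_system → approve_report)) is O(¬approve_report → disarm_system), and O(¬approve_report) is already established, so O(disarm_system).
Premise 9 is O(¬approve_evidence → ¬disarm_system); contrapositively O(disarm_system → approve_evidence). Since O(disarm_system) holds, K gives O(approve_evidence).
Premise 7, O(¬authorize_credential → ¬approve_evidence), contraposes to O(approve_evidence → authorize_credential); with O(approve_evidence) we get O(authorize_credential).
Premise 1, O(¬withhold_shipment → ¬authorize_credential), contraposes to O(authorize_credential → withhold_shipment); with O(authorize_credential) we get O(withhold_shipment).
However, F(withhold_shipment) at premise 3 amounts to O(¬withhold_shipment).
We now have both O(withhold_shipment) and O(¬withhold_shipment) — withhold_shipment is simultaneously obligatory and forbidden, violating the D-axiom.

Inconsistent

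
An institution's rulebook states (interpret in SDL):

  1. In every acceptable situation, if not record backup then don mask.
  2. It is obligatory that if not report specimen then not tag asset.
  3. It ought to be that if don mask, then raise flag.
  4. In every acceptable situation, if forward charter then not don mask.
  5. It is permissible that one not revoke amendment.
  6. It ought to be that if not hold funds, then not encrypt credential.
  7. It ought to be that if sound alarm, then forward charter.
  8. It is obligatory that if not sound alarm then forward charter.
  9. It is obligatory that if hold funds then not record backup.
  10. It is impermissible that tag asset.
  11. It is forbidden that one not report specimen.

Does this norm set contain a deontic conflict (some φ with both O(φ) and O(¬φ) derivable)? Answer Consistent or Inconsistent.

Premise 2 is O(¬report_specimen → ¬tag_asset); even if O(¬tag_asset) held, inferring O(¬report_specimen) would be affirming the consequent — invalid.
So O(¬report_specimen) is not derivable, and the apparent clash with O(report_specimen) does not arise.
A world satisfying every obligation exists (e.g. don_mask=false, encrypt_credential=false, forward_charter=true, hold_funds=false, raise_flag=false, record_backup=true, report_specimen=true, revoke_amendment=false, sound_alarm=false, tag_asset=false); no atom is both obligatory and forbidden, so the set is consistent.

Consistent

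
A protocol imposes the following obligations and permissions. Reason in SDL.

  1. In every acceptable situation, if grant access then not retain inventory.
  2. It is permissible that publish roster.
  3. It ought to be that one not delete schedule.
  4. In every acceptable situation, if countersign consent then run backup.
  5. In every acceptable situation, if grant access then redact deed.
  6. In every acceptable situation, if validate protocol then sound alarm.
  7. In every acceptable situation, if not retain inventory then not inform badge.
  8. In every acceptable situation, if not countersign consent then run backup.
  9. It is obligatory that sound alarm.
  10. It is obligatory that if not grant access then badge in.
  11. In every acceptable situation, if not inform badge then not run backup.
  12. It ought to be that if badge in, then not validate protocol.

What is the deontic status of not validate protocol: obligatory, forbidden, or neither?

Obligatory

By case analysis on ¬countersign_consent: premise 8 gives O(¬countersign_consent → run_backup) and premise 4 gives O(countersign_consent → run_backup), so O(run_backup) either way.
Premise 11, O(¬inform_badge → ¬run_backup), contraposes to O(run_backup → inform_badge); with O(run_backup) we get O(inform_badge).
Premise 7, O(¬retain_inventory → ¬inform_badge), contraposes to O(inform_badge → retain_inventory); with O(inform_badge) we get O(retain_inventory).
Premise 1 is O(grant_access → ¬retain_inventory); contrapositively O(retain_inventory → ¬grant_access). Since O(retain_inventory) holds, K gives O(¬grant_access).
Applying K to premise 10 (O(¬grant_access → badge_in)) and O(¬grant_access) yields O(badge_in).
Applying K to premise 12 (O(badge_in → ¬validate_protocol)) and O(badge_in) yields O(¬validate_protocol).
Premises 2, 3, 5, 6, 9 do not contribute to this derivation.
Hence ¬validate_protocol is obligatory.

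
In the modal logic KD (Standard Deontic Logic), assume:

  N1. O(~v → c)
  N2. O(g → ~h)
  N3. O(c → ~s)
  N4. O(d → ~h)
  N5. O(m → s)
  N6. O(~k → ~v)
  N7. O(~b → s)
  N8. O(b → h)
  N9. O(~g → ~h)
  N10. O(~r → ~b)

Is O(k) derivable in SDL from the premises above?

Premises 2 and 9 are O(g → ~h) and O(~g → ~h); every ideal world satisfies g or ~g, so in either case ~h holds — hence O(~h).
Premise 8 is O(b → h); contrapositively O(~h → ~b). Since O(~h) holds, K gives O(~b).
From O(~b) and premise 7, O(~b → s), we obtain O(s).
Premise 3 is O(c → ~s); contrapositively O(s → ~c). Since O(s) holds, K gives O(~c).
Premise 1, O(~v → c), contraposes to O(~c → v); with O(~c) we get O(v).
Premise 6, O(~k → ~v), contraposes to O(v → k); with O(v) we get O(k).
Premises 4, 5, 10 do not contribute to this derivation.
So O(k) follows.

Yes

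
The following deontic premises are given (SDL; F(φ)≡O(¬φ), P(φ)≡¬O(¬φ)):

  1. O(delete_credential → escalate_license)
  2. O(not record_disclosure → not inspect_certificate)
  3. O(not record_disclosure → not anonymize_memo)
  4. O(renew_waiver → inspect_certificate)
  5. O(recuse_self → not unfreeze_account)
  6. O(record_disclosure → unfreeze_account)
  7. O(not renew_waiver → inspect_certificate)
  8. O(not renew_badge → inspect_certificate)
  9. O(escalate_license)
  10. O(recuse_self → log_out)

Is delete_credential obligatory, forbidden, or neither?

Neither

Premise 1 is O(delete_credential → escalate_license); even if O(escalate_license) held, inferring O(delete_credential) would be affirming the consequent — invalid.
No premise or chain of K-axiom applications forces O(delete_credential), and none forces O(not delete_credential). So delete_credential is neither obligatory nor forbidden under these norms.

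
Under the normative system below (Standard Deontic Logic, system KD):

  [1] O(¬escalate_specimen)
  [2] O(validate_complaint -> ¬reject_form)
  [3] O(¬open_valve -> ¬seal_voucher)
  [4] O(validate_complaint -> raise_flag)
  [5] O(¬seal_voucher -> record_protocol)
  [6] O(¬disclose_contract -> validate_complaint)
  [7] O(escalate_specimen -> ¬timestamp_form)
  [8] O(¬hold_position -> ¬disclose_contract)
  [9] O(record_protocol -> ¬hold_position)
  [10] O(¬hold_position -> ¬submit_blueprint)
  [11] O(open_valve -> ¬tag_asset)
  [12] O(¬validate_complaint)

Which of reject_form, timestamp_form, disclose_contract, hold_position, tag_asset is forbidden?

From premise 12 we have O(¬validate_complaint).
The contrapositive of premise 6 (O(¬disclose_contract -> validate_complaint)) is O(¬validate_complaint -> disclose_contract), and O(¬validate_complaint) is already established, so O(disclose_contract).
Premise 8 is O(¬hold_position -> ¬disclose_contract); contrapositively O(disclose_contract -> hold_position). Since O(disclose_contract) holds, K gives O(hold_position).
Premise 9 is O(record_protocol -> ¬hold_position); contrapositively O(hold_position -> ¬record_protocol). Since O(hold_position) holds, K gives O(¬record_protocol).
Premise 5 is O(¬seal_voucher -> record_protocol); contrapositively O(¬record_protocol -> seal_voucher). Since O(¬record_protocol) holds, K gives O(seal_voucher).
Premise 3 is O(¬open_valve -> ¬seal_voucher); contrapositively O(seal_voucher -> open_valve). Since O(seal_voucher) holds, K gives O(open_valve).
With premise 11, O(open_valve -> ¬tag_asset), the K-axiom yields O(¬tag_asset).
So O(¬tag_asset) holds, i.e. tag_asset is forbidden. None of the other listed options is forbidden under the premises.

tag_asset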